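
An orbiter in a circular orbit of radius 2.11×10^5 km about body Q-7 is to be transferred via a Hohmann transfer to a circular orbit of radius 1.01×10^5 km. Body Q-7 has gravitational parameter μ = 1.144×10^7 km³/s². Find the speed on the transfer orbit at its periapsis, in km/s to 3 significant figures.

The Hohmann ellipse has a_t = (r₁ + r₂)/2 = 1.560×10^5 km.
The periapsis of the transfer ellipse is at r = 1.010×10^5 km.
From the vis-viva equation, v = √[μ(2/r − 1/a_t)] = 12.38 km/s.

v = 12.4 km/s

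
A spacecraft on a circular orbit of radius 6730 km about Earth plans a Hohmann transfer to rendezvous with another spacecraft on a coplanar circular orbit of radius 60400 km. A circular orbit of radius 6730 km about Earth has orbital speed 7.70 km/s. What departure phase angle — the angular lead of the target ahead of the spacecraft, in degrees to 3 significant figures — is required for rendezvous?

φ = 105°

From the circular-orbit relation v² = μ/r at r = 6730 km: μ = v²r = (7.70)² × 6730 = 3.99022×10^5 km³/s².
Transfer-ellipse semi-major axis a_t = (r₁ + r₂)/2 = (6730 + 60400)/2 = 33565 km.
Transfer time t = π√(a_t³/μ) = 30583.1 s.
The target's mean motion on its circular orbit is ω₂ = √(μ/r₂³) = 4.25542×10^-5 rad/s.
Angle swept by the target during transfer: ω₂·t = 1.30144 rad = 74.57°.
Arrival is 180° from departure on the ellipse, so φ = 180° − 74.57° = 105°.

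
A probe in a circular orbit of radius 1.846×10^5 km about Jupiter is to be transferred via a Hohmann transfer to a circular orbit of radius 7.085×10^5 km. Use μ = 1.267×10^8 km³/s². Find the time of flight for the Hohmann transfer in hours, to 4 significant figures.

t = 23.13 hours

Semi-major axis of the transfer orbit: a_t = (1.846×10^5 + 7.085×10^5)/2 = 4.4655×10^5 km.
Half the transfer-orbit period gives t = π√(a_t³/μ) = 83280 s.
Converting: 83280 s ÷ 3600 s/hour = 23.13 hours.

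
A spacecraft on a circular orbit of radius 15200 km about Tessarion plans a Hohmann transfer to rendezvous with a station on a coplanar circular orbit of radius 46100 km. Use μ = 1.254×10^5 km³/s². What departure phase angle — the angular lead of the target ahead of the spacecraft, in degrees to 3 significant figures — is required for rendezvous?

Semi-major axis of the transfer orbit: a_t = (15200 + 46100)/2 = 30650 km.
Transfer time t = π√(a_t³/μ) = 47600 s.
The target's mean motion on its circular orbit is ω₂ = √(μ/r₂³) = 3.578×10^-5 rad/s.
Angle swept by the target during transfer: ω₂·t = 1.7031 rad = 97.58°.
The spacecraft traverses 180° on the transfer ellipse, so the target must lead by 180° − 97.58° = 82.4°.

φ = 82.4°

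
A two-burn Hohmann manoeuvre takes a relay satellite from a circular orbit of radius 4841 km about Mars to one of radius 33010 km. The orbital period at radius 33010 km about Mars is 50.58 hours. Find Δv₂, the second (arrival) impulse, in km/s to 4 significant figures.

Δv₂ = 0.5630 km/s

From Kepler's third law T² = 4π²r³/μ at r = 33010 km, T = 50.58 hours = 50.58 × 3600 s = 1.82088×10^5 s: μ = 4π²r³/T² = 42828.6 km³/s².
Semi-major axis of the transfer orbit: a_t = (4841 + 33010)/2 = 18925.5 km.
On the circular orbit at r = 33010 km, v_c = √(μ/r) = 1.1391 km/s.
Vis-viva on the transfer ellipse at r = 33010 km gives v_t = √[μ(2/r − 1/a_t)] = 0.57609 km/s.
Δv₂ = |v_t − v_c| = |0.57609 − 1.1391| = 0.5630 km/s.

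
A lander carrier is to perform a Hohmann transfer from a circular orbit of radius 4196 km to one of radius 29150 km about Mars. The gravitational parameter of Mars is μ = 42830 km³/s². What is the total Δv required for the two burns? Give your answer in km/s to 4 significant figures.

Δv = 1.634 km/s

Semi-major axis of the transfer orbit: a_t = (4196 + 29150)/2 = 16673 km.
At r₁ the circular-orbit speed is v₁ = √(μ/r₁) = 3.19489 km/s.
Transfer-orbit speed at r₁ (vis-viva): v_p = √[μ(2/r₁ − 1/a_t)] = 4.22444 km/s.
First burn Δv₁ = |v_p − v₁| = 1.030 km/s.
At r₂, v₂ = √(μ/r₂) = 1.21215 km/s.
Transfer-orbit speed at r₂: v_a = √[μ(2/r₂ − 1/a_t)] = 0.608087 km/s.
Second burn Δv₂ = |v₂ − v_a| = 0.6041 km/s.
Δv = Δv₁ + Δv₂ = 1.030 + 0.6041 = 1.634 km/s.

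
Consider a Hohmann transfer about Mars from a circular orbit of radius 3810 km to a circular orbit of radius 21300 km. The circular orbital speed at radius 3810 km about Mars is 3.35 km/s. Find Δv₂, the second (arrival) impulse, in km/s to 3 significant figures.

From the circular-orbit relation v² = μ/r at r = 3810 km: μ = v²r = (3.35)² × 3810 = 42757.7 km³/s².
Transfer-ellipse semi-major axis a_t = (r₁ + r₂)/2 = (3810 + 21300)/2 = 12555 km.
On the circular orbit at r = 21300 km, v_c = √(μ/r) = 1.4168 km/s.
Transfer-orbit speed at the same r (vis-viva, a = a_t): v_t = √[μ(2/r − 1/a_t)] = 0.78050 km/s.
Δv₂ = |v_t − v_c| = |0.78050 − 1.4168| = 0.6363 km/s.

Δv₂ = 0.636 km/s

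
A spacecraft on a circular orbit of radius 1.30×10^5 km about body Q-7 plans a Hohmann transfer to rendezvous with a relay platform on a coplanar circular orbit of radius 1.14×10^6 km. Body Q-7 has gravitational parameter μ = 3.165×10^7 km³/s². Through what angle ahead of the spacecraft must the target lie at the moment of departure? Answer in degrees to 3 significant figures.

Transfer-ellipse semi-major axis a_t = (r₁ + r₂)/2 = (1.300×10^5 + 1.140×10^6)/2 = 6.350×10^5 km.
The half-period of the transfer ellipse is t = π√(a_t³/μ) = 2.826×10^5 s.
Target angular speed ω₂ = √(μ/r₂³) = 4.622×10^-6 rad/s.
Angle swept by the target during transfer: ω₂·t = 1.306 rad = 74.83°.
Arrival is 180° from departure on the ellipse, so φ = 180° − 74.83° = 105°.

φ = 105°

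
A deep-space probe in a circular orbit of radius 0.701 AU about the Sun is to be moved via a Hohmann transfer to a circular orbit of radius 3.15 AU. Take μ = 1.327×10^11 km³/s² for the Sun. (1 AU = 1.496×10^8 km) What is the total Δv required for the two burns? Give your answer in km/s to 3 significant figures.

In km: r₁ = 0.701 × 1.496×10^8 = 1.048696×10^8 km; r₂ = 3.15 × 1.496×10^8 = 4.7124×10^8 km.
The Hohmann ellipse has a_t = (r₁ + r₂)/2 = 2.880548×10^8 km.
At r₁ the circular-orbit speed is v₁ = √(μ/r₁) = 35.572 km/s.
Transfer-orbit speed at r₁ (vis-viva): v_p = √[μ(2/r₁ − 1/a_t)] = 45.498 km/s.
First burn Δv₁ = |v_p − v₁| = 9.926 km/s.
Circular speed at r₂: v₂ = √(μ/r₂) = 16.781 km/s.
Transfer-orbit speed at r₂: v_a = √[μ(2/r₂ − 1/a_t)] = 10.125 km/s.
Second burn Δv₂ = |v₂ − v_a| = 6.656 km/s.
Δv = Δv₁ + Δv₂ = 9.926 + 6.656 = 16.58 km/s.

Δv = 16.6 km/s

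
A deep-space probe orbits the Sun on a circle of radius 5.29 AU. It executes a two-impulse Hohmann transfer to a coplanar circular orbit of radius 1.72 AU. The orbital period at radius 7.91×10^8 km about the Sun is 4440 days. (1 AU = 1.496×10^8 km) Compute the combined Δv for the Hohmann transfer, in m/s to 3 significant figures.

From Kepler's third law T² = 4π²r³/μ at r = 7.91×10^8 km, T = 4440 days = 4440 × 86400 s = 3.83616×10^8 s: μ = 4π²r³/T² = 1.32769×10^11 km³/s².
In km: r₁ = 5.29 × 1.496×10^8 = 7.91384×10^8 km; r₂ = 1.72 × 1.496×10^8 = 2.57312×10^8 km.
The Hohmann ellipse has a_t = (r₁ + r₂)/2 = 5.24348×10^8 km.
At r₁ the circular-orbit speed is v₁ = √(μ/r₁) = 12.9525 km/s.
On the transfer ellipse at r₁, v² = μ(2/r − 1/a) gives v_a = √[μ(2/r₁ − 1/a_t)] = 9.07349 km/s.
First burn Δv₁ = |v_a − v₁| = 3.879 km/s.
Circular speed at r₂: v₂ = √(μ/r₂) = 22.715 km/s.
Transfer-orbit speed at r₂: v_p = √[μ(2/r₂ − 1/a_t)] = 27.906 km/s.
Second burn Δv₂ = |v₂ − v_p| = 5.191 km/s.
Total Δv = Δv₁ + Δv₂ = 9.070 km/s.

Δv = 9070 m/s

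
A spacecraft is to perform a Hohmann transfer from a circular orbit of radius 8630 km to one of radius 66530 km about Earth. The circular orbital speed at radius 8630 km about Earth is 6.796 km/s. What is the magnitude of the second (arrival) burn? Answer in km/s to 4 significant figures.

Δv₂ = 1.275 km/s

From the circular-orbit relation v² = μ/r at r = 8630 km: μ = v²r = (6.796)² × 8630 = 3.98582×10^5 km³/s².
The Hohmann ellipse has a_t = (r₁ + r₂)/2 = 37580 km.
Circular speed at r = 66530 km: v_c = √(μ/r) = 2.448 km/s.
Vis-viva on the transfer ellipse at r = 66530 km gives v_t = √[μ(2/r − 1/a_t)] = 1.173 km/s.
Δv₂ = |v_t − v_c| = |1.173 − 2.448| = 1.275 km/s.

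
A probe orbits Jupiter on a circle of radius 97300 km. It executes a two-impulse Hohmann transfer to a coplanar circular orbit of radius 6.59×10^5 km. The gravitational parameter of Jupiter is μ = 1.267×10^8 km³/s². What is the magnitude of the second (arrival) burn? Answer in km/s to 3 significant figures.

Δv₂ = 6.83 km/s

Semi-major axis of the transfer orbit: a_t = (97300 + 6.590×10^5)/2 = 3.7815×10^5 km.
On the circular orbit at r = 6.590×10^5 km, v_c = √(μ/r) = 13.8658 km/s.
Transfer-orbit speed at the same r (vis-viva, a = a_t): v_t = √[μ(2/r − 1/a_t)] = 7.03348 km/s.
Δv₂ = |v_t − v_c| = |7.03348 − 13.8658| = 6.832 km/s.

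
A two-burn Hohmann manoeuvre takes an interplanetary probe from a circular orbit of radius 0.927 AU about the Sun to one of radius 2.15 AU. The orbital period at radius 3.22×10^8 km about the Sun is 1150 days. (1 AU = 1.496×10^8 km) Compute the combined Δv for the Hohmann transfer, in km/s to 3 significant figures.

Δv = 10.2 km/s

From Kepler's third law T² = 4π²r³/μ at r = 3.22×10^8 km, T = 1150 days = 1150 × 86400 s = 9.936×10^7 s: μ = 4π²r³/T² = 1.33507×10^11 km³/s².
In km: r₁ = 0.927 × 1.496×10^8 = 1.386792×10^8 km; r₂ = 2.15 × 1.496×10^8 = 3.2164×10^8 km.
Semi-major axis of the transfer orbit: a_t = (1.386792×10^8 + 3.2164×10^8)/2 = 2.301596×10^8 km.
Circular speed at r₁: v₁ = √(μ/r₁) = √(1.33507×10^11/1.386792×10^8) = 31.02747 km/s.
Transfer-orbit speed at r₁ (vis-viva equation): v_p = √[μ(2/r₁ − 1/a_t)] = 36.67895 km/s.
First burn Δv₁ = |v_p − v₁| = 5.651 km/s.
Circular speed at r₂: v₂ = √(μ/r₂) = 20.374 km/s.
Transfer-orbit speed at r₂: v_a = √[μ(2/r₂ − 1/a_t)] = 15.815 km/s.
Second burn Δv₂ = |v₂ − v_a| = 4.559 km/s.
Total Δv = Δv₁ + Δv₂ = 10.21 km/s.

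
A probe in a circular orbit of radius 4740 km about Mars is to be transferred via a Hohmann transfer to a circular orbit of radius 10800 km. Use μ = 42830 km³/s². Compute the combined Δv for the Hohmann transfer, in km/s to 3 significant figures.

Semi-major axis of the transfer orbit: a_t = (4740 + 10800)/2 = 7770 km.
Circular speed at r₁: v₁ = √(μ/r₁) = √(42830/4740) = 3.006 km/s.
Transfer-orbit speed at r₁ (v² = μ(2/r − 1/a)): v_p = √[μ(2/r₁ − 1/a_t)] = 3.544 km/s.
First burn Δv₁ = |v_p − v₁| = 0.5380 km/s.
At r₂, v₂ = √(μ/r₂) = 1.991 km/s.
Transfer-orbit speed at r₂: v_a = √[μ(2/r₂ − 1/a_t)] = 1.555 km/s.
Second burn Δv₂ = |v₂ − v_a| = 0.4360 km/s.
Total Δv = Δv₁ + Δv₂ = 0.9740 km/s.

Δv = 0.974 km/s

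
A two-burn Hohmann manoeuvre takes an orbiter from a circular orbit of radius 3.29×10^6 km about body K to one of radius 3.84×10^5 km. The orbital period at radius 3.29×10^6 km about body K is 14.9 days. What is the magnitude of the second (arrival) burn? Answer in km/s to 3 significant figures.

Δv₂ = 15.9 km/s

From Kepler's third law T² = 4π²r³/μ at r = 3.29×10^6 km, T = 14.9 days = 14.9 × 86400 s = 1.28736×10^6 s: μ = 4π²r³/T² = 8.48296×10^8 km³/s².
The Hohmann ellipse has a_t = (r₁ + r₂)/2 = 1.837×10^6 km.
Circular speed at r = 3.840×10^5 km: v_c = √(μ/r) = 47.00 km/s.
Vis-viva on the transfer ellipse at r = 3.840×10^5 km gives v_t = √[μ(2/r − 1/a_t)] = 62.90 km/s.
Δv₂ = |v_t − v_c| = |62.90 − 47.00| = 15.90 km/s.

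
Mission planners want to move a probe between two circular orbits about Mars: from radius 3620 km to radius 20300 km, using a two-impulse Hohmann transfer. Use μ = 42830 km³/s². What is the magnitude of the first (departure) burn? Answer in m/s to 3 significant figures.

Δv₁ = 1040 m/s

The Hohmann ellipse has a_t = (r₁ + r₂)/2 = 11960 km.
On the circular orbit at r = 3620 km, v_c = √(μ/r) = 3.4397 km/s.
Transfer-orbit speed at the same r (vis-viva, a = a_t): v_t = √[μ(2/r − 1/a_t)] = 4.4813 km/s.
Δv₁ = |v_t − v_c| = |4.4813 − 3.4397| = 1.042 km/s.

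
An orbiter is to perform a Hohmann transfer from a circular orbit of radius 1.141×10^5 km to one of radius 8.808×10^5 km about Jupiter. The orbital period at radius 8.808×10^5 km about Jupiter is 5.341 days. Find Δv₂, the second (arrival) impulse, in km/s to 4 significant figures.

Δv₂ = 6.249 km/s

From Kepler's third law T² = 4π²r³/μ at r = 8.808×10^5 km, T = 5.341 days = 5.341 × 86400 s = 4.614624×10^5 s: μ = 4π²r³/T² = 1.26683×10^8 km³/s².
The Hohmann ellipse has a_t = (r₁ + r₂)/2 = 4.9745×10^5 km.
On the circular orbit at r = 8.808×10^5 km, v_c = √(μ/r) = 11.993 km/s.
Transfer-orbit speed at the same r (vis-viva, a = a_t): v_t = √[μ(2/r − 1/a_t)] = 5.7437 km/s.
Δv₂ = |v_t − v_c| = |5.7437 − 11.993| = 6.249 km/s.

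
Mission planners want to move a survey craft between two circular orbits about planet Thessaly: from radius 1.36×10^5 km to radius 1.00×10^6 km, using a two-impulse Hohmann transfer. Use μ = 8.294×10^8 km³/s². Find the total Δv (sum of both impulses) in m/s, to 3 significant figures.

Δv = 40200 m/s

Semi-major axis of the transfer orbit: a_t = (1.360×10^5 + 1.000×10^6)/2 = 5.680×10^5 km.
At r₁ the circular-orbit speed is v₁ = √(μ/r₁) = 78.0931 km/s.
On the transfer ellipse at r₁, vis-viva gives v_p = √[μ(2/r₁ − 1/a_t)] = 103.619 km/s.
First burn Δv₁ = |v_p − v₁| = 25.526 km/s.
Circular speed at r₂: v₂ = √(μ/r₂) = 28.799 km/s.
Transfer-orbit speed at r₂: v_a = √[μ(2/r₂ − 1/a_t)] = 14.092 km/s.
Second burn Δv₂ = |v₂ − v_a| = 14.707 km/s.
Total Δv = Δv₁ + Δv₂ = 40.23 km/s.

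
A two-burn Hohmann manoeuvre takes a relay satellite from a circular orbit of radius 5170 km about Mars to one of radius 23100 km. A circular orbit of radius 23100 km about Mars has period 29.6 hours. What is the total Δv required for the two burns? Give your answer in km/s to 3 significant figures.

From Kepler's third law T² = 4π²r³/μ at r = 23100 km, T = 29.6 hours = 29.6 × 3600 s = 1.0656×10^5 s: μ = 4π²r³/T² = 42855.6 km³/s².
The Hohmann ellipse has a_t = (r₁ + r₂)/2 = 14135 km.
At r₁ the circular-orbit speed is v₁ = √(μ/r₁) = 2.8791 km/s.
Transfer-orbit speed at r₁ (v² = μ(2/r − 1/a)): v_p = √[μ(2/r₁ − 1/a_t)] = 3.6806 km/s.
First burn Δv₁ = |v_p − v₁| = 0.8015 km/s.
Circular speed at r₂: v₂ = √(μ/r₂) = 1.362 km/s.
Transfer-orbit speed at r₂: v_a = √[μ(2/r₂ − 1/a_t)] = 0.8237 km/s.
Second burn Δv₂ = |v₂ − v_a| = 0.5383 km/s.
Total Δv = Δv₁ + Δv₂ = 1.340 km/s.

Δv = 1.34 km/s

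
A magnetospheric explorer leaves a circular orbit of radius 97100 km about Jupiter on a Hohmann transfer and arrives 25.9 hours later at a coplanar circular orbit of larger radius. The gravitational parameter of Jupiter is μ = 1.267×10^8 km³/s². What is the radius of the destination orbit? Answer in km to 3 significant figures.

r₂ = 8.66×10^5 km

Transfer time t = 25.9 hours = 93240 s, and t = π√(a_t³/μ).
So a_t = (μ t²/π²)^(1/3) = (1.267×10^8 × (93240)² / π²)^(1/3) = 4.8146×10^5 km.
Since a_t = (r₁ + r₂)/2, r₂ = 2a_t − r₁ = 2×4.8146×10^5 − 97100 = 8.6582×10^5 km.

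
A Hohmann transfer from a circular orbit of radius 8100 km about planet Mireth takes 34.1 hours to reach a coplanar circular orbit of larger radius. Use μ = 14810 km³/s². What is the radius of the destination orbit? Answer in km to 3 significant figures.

Transfer time t = 34.1 hours = 1.2276×10^5 s, and t = π√(a_t³/μ).
So a_t = (μ t²/π²)^(1/3) = (14810 × (1.2276×10^5)² / π²)^(1/3) = 28278 km.
Since a_t = (r₁ + r₂)/2, r₂ = 2a_t − r₁ = 2×28278 − 8100 = 48456 km.

r₂ = 48500 km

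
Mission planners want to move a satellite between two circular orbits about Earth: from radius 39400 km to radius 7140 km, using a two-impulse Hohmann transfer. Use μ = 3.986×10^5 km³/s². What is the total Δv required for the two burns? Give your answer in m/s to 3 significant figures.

Semi-major axis of the transfer orbit: a_t = (39400 + 7140)/2 = 23270 km.
Circular speed at r₁: v₁ = √(μ/r₁) = √(3.986×10^5/39400) = 3.1807 km/s.
Transfer-orbit speed at r₁ (v² = μ(2/r − 1/a)): v_a = √[μ(2/r₁ − 1/a_t)] = 1.7619 km/s.
First burn Δv₁ = |v_a − v₁| = 1.4188 km/s.
Circular speed at r₂: v₂ = √(μ/r₂) = 7.4717 km/s.
Transfer-orbit speed at r₂: v_p = √[μ(2/r₂ − 1/a_t)] = 9.7223 km/s.
Second burn Δv₂ = |v₂ − v_p| = 2.2506 km/s.
Δv = Δv₁ + Δv₂ = 1.4188 + 2.2506 = 3.669 km/s.

Δv = 3670 m/s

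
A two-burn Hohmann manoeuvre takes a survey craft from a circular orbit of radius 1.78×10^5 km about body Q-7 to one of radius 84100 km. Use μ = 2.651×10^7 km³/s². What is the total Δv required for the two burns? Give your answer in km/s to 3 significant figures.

Δv = 5.36 km/s

The Hohmann ellipse has a_t = (r₁ + r₂)/2 = 1.3105×10^5 km.
At r₁ the circular-orbit speed is v₁ = √(μ/r₁) = 12.2038 km/s.
On the transfer ellipse at r₁, vis-viva gives v_a = √[μ(2/r₁ − 1/a_t)] = 9.77630 km/s.
First burn Δv₁ = |v_a − v₁| = 2.4275 km/s.
Circular speed at r₂: v₂ = √(μ/r₂) = 17.7544 km/s.
Transfer-orbit speed at r₂: v_p = √[μ(2/r₂ − 1/a_t)] = 20.6918 km/s.
Second burn Δv₂ = |v₂ − v_p| = 2.9374 km/s.
Δv = Δv₁ + Δv₂ = 2.4275 + 2.9374 = 5.365 km/s.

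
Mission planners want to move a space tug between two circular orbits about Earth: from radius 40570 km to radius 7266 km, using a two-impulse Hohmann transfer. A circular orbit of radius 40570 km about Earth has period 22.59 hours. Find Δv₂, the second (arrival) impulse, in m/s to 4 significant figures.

From Kepler's third law T² = 4π²r³/μ at r = 40570 km, T = 22.59 hours = 22.59 × 3600 s = 81324 s: μ = 4π²r³/T² = 3.98600×10^5 km³/s².
The Hohmann ellipse has a_t = (r₁ + r₂)/2 = 23918 km.
Circular speed at r = 7266 km: v_c = √(μ/r) = 7.4066 km/s.
Transfer-orbit speed at the same r (vis-viva, a = a_t): v_t = √[μ(2/r − 1/a_t)] = 9.6463 km/s.
Δv₂ = |v_t − v_c| = |9.6463 − 7.4066| = 2.240 km/s.

Δv₂ = 2240 m/s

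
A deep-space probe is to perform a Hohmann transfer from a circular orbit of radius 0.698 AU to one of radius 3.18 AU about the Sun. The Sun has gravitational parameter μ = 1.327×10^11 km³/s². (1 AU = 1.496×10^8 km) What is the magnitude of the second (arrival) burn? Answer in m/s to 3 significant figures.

Δv₂ = 6680 m/s

In km: r₁ = 0.698 × 1.496×10^8 = 1.044208×10^8 km; r₂ = 3.18 × 1.496×10^8 = 4.75728×10^8 km.
Transfer-ellipse semi-major axis a_t = (r₁ + r₂)/2 = (1.044208×10^8 + 4.75728×10^8)/2 = 2.900744×10^8 km.
Circular speed at r = 4.75728×10^8 km: v_c = √(μ/r) = 16.702 km/s.
Transfer-orbit speed at the same r (vis-viva, a = a_t): v_t = √[μ(2/r − 1/a_t)] = 10.021 km/s.
Δv₂ = |v_t − v_c| = |10.021 − 16.702| = 6.681 km/s.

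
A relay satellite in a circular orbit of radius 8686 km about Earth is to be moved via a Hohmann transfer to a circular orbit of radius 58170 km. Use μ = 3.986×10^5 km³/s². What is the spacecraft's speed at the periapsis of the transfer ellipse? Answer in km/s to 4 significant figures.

v = 8.936 km/s

The Hohmann ellipse has a_t = (r₁ + r₂)/2 = 33428 km.
The periapsis of the transfer ellipse is at r = 8686 km.
From the vis-viva equation, v = √[μ(2/r − 1/a_t)] = 8.936 km/s.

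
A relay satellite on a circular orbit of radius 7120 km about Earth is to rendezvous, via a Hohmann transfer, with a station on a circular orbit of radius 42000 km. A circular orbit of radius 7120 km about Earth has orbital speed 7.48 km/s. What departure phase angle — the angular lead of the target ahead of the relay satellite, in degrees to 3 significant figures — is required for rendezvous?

From the circular-orbit relation v² = μ/r at r = 7120 km: μ = v²r = (7.48)² × 7120 = 3.98367×10^5 km³/s².
The Hohmann ellipse has a_t = (r₁ + r₂)/2 = 24560 km.
Transfer time t = π√(a_t³/μ) = 19158 s.
The target's mean motion on its circular orbit is ω₂ = √(μ/r₂³) = 7.3328×10^-5 rad/s.
Angle swept by the target during transfer: ω₂·t = 1.4048 rad = 80.49°.
Arrival is 180° from departure on the ellipse, so φ = 180° − 80.49° = 99.5°.

φ = 99.5°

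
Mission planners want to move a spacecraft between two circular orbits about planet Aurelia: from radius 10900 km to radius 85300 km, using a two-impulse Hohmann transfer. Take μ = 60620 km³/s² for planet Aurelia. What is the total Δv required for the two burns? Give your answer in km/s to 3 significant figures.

Δv = 1.22 km/s

The Hohmann ellipse has a_t = (r₁ + r₂)/2 = 48100 km.
Circular speed at r₁: v₁ = √(μ/r₁) = √(60620/10900) = 2.3583 km/s.
On the transfer ellipse at r₁, vis-viva equation gives v_p = √[μ(2/r₁ − 1/a_t)] = 3.1405 km/s.
First burn Δv₁ = |v_p − v₁| = 0.7822 km/s.
At r₂, v₂ = √(μ/r₂) = 0.8430 km/s.
Transfer-orbit speed at r₂: v_a = √[μ(2/r₂ − 1/a_t)] = 0.4013 km/s.
Second burn Δv₂ = |v₂ − v_a| = 0.4417 km/s.
Δv = Δv₁ + Δv₂ = 0.7822 + 0.4417 = 1.224 km/s.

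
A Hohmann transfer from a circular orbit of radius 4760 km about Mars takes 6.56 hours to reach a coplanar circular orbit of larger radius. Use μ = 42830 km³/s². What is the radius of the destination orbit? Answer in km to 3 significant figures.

Transfer time t = 6.56 hours = 23616 s, and t = π√(a_t³/μ).
So a_t = (μ t²/π²)^(1/3) = (42830 × (23616)² / π²)^(1/3) = 13426 km.
Since a_t = (r₁ + r₂)/2, r₂ = 2a_t − r₁ = 2×13426 − 4760 = 22092 km.

r₂ = 22100 km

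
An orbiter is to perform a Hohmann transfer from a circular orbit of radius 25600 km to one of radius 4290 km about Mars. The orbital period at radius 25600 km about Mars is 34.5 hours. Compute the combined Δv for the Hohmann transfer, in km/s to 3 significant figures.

From Kepler's third law T² = 4π²r³/μ at r = 25600 km, T = 34.5 hours = 34.5 × 3600 s = 1.242×10^5 s: μ = 4π²r³/T² = 42937.5 km³/s².
Transfer-ellipse semi-major axis a_t = (r₁ + r₂)/2 = (25600 + 4290)/2 = 14945 km.
At r₁ the circular-orbit speed is v₁ = √(μ/r₁) = 1.2951 km/s.
On the transfer ellipse at r₁, vis-viva equation gives v_a = √[μ(2/r₁ − 1/a_t)] = 0.69387 km/s.
First burn Δv₁ = |v_a − v₁| = 0.6012 km/s.
Circular speed at r₂: v₂ = √(μ/r₂) = 3.1637 km/s.
Transfer-orbit speed at r₂: v_p = √[μ(2/r₂ − 1/a_t)] = 4.1406 km/s.
Second burn Δv₂ = |v₂ − v_p| = 0.9769 km/s.
Δv = Δv₁ + Δv₂ = 0.6012 + 0.9769 = 1.578 km/s.

Δv = 1.58 km/s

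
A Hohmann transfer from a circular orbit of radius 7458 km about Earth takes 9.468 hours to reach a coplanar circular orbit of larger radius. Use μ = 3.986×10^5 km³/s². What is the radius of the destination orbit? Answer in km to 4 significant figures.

r₂ = 64680 km

Transfer time t = 9.468 hours = 34084.8 s, and t = π√(a_t³/μ).
So a_t = (μ t²/π²)^(1/3) = (3.986×10^5 × (34084.8)² / π²)^(1/3) = 36068 km.
Since a_t = (r₁ + r₂)/2, r₂ = 2a_t − r₁ = 2×36068 − 7458 = 64678 km.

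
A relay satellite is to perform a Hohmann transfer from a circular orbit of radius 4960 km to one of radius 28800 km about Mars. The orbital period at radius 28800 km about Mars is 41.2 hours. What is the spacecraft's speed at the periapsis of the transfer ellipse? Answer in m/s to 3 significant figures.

From Kepler's third law T² = 4π²r³/μ at r = 28800 km, T = 41.2 hours = 41.2 × 3600 s = 1.4832×10^5 s: μ = 4π²r³/T² = 42868.4 km³/s².
Semi-major axis of the transfer orbit: a_t = (4960 + 28800)/2 = 16880 km.
The periapsis of the transfer ellipse is at r = 4960 km.
Applying v² = μ(2/r − 1/a_t): v = 3.840 km/s.

v = 3840 m/s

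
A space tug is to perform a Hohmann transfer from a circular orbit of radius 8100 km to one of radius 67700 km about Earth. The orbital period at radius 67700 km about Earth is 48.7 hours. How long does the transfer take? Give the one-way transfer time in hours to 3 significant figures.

t = 10.2 hours

From Kepler's third law T² = 4π²r³/μ at r = 67700 km, T = 48.7 hours = 48.7 × 3600 s = 1.7532×10^5 s: μ = 4π²r³/T² = 3.98532×10^5 km³/s².
Semi-major axis of the transfer orbit: a_t = (8100 + 67700)/2 = 37900 km.
By Kepler's third law the transfer-orbit period is T = 2π√(a_t³/μ), so t = T/2 = 36720 s.
Converting: 36720 s ÷ 3600 s/hour = 10.2 hours.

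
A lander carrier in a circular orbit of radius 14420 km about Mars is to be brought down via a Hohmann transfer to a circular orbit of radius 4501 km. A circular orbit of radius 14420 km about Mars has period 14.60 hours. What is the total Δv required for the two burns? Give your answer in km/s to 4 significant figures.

Δv = 1.259 km/s

From Kepler's third law T² = 4π²r³/μ at r = 14420 km, T = 14.60 hours = 14.60 × 3600 s = 52560 s: μ = 4π²r³/T² = 42849.4 km³/s².
The Hohmann ellipse has a_t = (r₁ + r₂)/2 = 9460.5 km.
At r₁ the circular-orbit speed is v₁ = √(μ/r₁) = 1.7238 km/s.
On the transfer ellipse at r₁, vis-viva equation gives v_a = √[μ(2/r₁ − 1/a_t)] = 1.1890 km/s.
First burn Δv₁ = |v_a − v₁| = 0.5348 km/s.
Circular speed at r₂: v₂ = √(μ/r₂) = 3.08545 km/s.
Transfer-orbit speed at r₂: v_p = √[μ(2/r₂ − 1/a_t)] = 3.80929 km/s.
Second burn Δv₂ = |v₂ − v_p| = 0.7238 km/s.
Total Δv = Δv₁ + Δv₂ = 1.259 km/s.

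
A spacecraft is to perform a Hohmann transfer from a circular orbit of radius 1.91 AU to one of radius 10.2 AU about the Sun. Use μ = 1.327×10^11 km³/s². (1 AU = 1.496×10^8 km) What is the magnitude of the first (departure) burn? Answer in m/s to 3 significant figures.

Δv₁ = 6420 m/s

In km: r₁ = 1.91 × 1.496×10^8 = 2.85736×10^8 km; r₂ = 10.2 × 1.496×10^8 = 1.52592×10^9 km.
Transfer-ellipse semi-major axis a_t = (r₁ + r₂)/2 = (2.85736×10^8 + 1.52592×10^9)/2 = 9.05828×10^8 km.
On the circular orbit at r = 2.85736×10^8 km, v_c = √(μ/r) = 21.55 km/s.
Transfer-orbit speed at the same r (vis-viva, a = a_t): v_t = √[μ(2/r − 1/a_t)] = 27.97 km/s.
Δv₁ = |v_t − v_c| = |27.97 − 21.55| = 6.420 km/s.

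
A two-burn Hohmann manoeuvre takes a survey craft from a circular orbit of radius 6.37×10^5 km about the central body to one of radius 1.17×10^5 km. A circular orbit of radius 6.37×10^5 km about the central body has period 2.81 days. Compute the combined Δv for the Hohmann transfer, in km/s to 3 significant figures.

Δv = 18.8 km/s

From Kepler's third law T² = 4π²r³/μ at r = 6.37×10^5 km, T = 2.81 days = 2.81 × 86400 s = 2.42784×10^5 s: μ = 4π²r³/T² = 1.73116×10^8 km³/s².
The Hohmann ellipse has a_t = (r₁ + r₂)/2 = 3.770×10^5 km.
At r₁ the circular-orbit speed is v₁ = √(μ/r₁) = 16.4854 km/s.
On the transfer ellipse at r₁, vis-viva gives v_a = √[μ(2/r₁ − 1/a_t)] = 9.18378 km/s.
First burn Δv₁ = |v_a − v₁| = 7.3016 km/s.
At r₂, v₂ = √(μ/r₂) = 38.466 km/s.
Transfer-orbit speed at r₂: v_p = √[μ(2/r₂ − 1/a_t)] = 50.001 km/s.
Second burn Δv₂ = |v₂ − v_p| = 11.535 km/s.
Total Δv = Δv₁ + Δv₂ = 18.84 km/s.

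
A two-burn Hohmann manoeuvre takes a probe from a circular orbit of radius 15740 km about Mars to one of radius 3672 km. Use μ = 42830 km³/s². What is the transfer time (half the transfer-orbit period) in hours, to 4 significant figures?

t = 4.032 hours

The Hohmann ellipse has a_t = (r₁ + r₂)/2 = 9706 km.
Transfer time t = π√(a_t³/μ) = π√((9706)³ / 42830) = 14516 s.
Converting: 14516 s ÷ 3600 s/hour = 4.032 hours.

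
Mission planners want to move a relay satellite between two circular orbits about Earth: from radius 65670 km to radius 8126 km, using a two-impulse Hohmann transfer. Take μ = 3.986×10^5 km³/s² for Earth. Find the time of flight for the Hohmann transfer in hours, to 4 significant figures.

t = 9.797 hours

Semi-major axis of the transfer orbit: a_t = (65670 + 8126)/2 = 36898 km.
Half the transfer-orbit period gives t = π√(a_t³/μ) = 35270 s.
Converting: 35270 s ÷ 3600 s/hour = 9.797 hours.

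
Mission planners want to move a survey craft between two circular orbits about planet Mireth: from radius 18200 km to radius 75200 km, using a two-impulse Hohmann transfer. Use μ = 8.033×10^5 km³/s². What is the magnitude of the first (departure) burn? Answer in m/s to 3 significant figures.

Transfer-ellipse semi-major axis a_t = (r₁ + r₂)/2 = (18200 + 75200)/2 = 46700 km.
Circular speed at r = 18200 km: v_c = √(μ/r) = 6.644 km/s.
Transfer-orbit speed at the same r (vis-viva, a = a_t): v_t = √[μ(2/r − 1/a_t)] = 8.431 km/s.
Δv₁ = |v_t − v_c| = |8.431 − 6.644| = 1.787 km/s.

Δv₁ = 1790 m/s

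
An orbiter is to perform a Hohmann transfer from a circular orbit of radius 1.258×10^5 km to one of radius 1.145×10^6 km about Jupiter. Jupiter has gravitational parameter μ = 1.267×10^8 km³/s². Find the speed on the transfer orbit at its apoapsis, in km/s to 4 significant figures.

v = 4.681 km/s

Transfer-ellipse semi-major axis a_t = (r₁ + r₂)/2 = (1.258×10^5 + 1.145×10^6)/2 = 6.354×10^5 km.
The apoapsis of the transfer ellipse is at r = 1.145×10^6 km.
From the vis-viva equation, v = √[μ(2/r − 1/a_t)] = 4.681 km/s.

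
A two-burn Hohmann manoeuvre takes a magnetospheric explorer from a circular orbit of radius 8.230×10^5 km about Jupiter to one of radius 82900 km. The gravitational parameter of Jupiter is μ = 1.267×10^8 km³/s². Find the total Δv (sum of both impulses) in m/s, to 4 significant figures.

Δv = 20700 m/s

Transfer-ellipse semi-major axis a_t = (r₁ + r₂)/2 = (8.230×10^5 + 82900)/2 = 4.5295×10^5 km.
At r₁ the circular-orbit speed is v₁ = √(μ/r₁) = 12.4076 km/s.
On the transfer ellipse at r₁, v² = μ(2/r − 1/a) gives v_a = √[μ(2/r₁ − 1/a_t)] = 5.30812 km/s.
First burn Δv₁ = |v_a − v₁| = 7.099 km/s.
At r₂, v₂ = √(μ/r₂) = 39.094 km/s.
Transfer-orbit speed at r₂: v_p = √[μ(2/r₂ − 1/a_t)] = 52.697 km/s.
Second burn Δv₂ = |v₂ − v_p| = 13.60 km/s.
Δv = Δv₁ + Δv₂ = 7.099 + 13.60 = 20.70 km/s.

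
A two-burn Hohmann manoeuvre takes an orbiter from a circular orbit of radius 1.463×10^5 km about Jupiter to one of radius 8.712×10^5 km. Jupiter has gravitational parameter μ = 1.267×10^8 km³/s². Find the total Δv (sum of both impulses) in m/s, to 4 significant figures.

Δv = 14670 m/s

Semi-major axis of the transfer orbit: a_t = (1.463×10^5 + 8.712×10^5)/2 = 5.0875×10^5 km.
At r₁ the circular-orbit speed is v₁ = √(μ/r₁) = 29.42837 km/s.
On the transfer ellipse at r₁, vis-viva equation gives v_p = √[μ(2/r₁ − 1/a_t)] = 38.50994 km/s.
First burn Δv₁ = |v_p − v₁| = 9.0816 km/s.
Circular speed at r₂: v₂ = √(μ/r₂) = 12.05950 km/s.
Transfer-orbit speed at r₂: v_a = √[μ(2/r₂ − 1/a_t)] = 6.466947 km/s.
Second burn Δv₂ = |v₂ − v_a| = 5.5926 km/s.
Total Δv = Δv₁ + Δv₂ = 14.67 km/s.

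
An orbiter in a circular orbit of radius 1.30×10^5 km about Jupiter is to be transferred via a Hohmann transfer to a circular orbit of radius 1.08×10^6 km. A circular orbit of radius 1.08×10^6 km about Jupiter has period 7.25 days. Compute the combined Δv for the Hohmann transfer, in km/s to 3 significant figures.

From Kepler's third law T² = 4π²r³/μ at r = 1.08×10^6 km, T = 7.25 days = 7.25 × 86400 s = 6.264×10^5 s: μ = 4π²r³/T² = 1.26744×10^8 km³/s².
Transfer-ellipse semi-major axis a_t = (r₁ + r₂)/2 = (1.300×10^5 + 1.080×10^6)/2 = 6.050×10^5 km.
Circular speed at r₁: v₁ = √(μ/r₁) = √(1.26744×10^8/1.300×10^5) = 31.224 km/s.
Transfer-orbit speed at r₁ (vis-viva): v_p = √[μ(2/r₁ − 1/a_t)] = 41.718 km/s.
First burn Δv₁ = |v_p − v₁| = 10.494 km/s.
At r₂, v₂ = √(μ/r₂) = 10.833 km/s.
Transfer-orbit speed at r₂: v_a = √[μ(2/r₂ − 1/a_t)] = 5.0216 km/s.
Second burn Δv₂ = |v₂ − v_a| = 5.8114 km/s.
Δv = Δv₁ + Δv₂ = 10.494 + 5.8114 = 16.31 km/s.

Δv = 16.3 km/s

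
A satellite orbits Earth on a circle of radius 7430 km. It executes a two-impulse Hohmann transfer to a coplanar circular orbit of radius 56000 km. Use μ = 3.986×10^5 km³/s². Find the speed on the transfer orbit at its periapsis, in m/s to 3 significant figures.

The Hohmann ellipse has a_t = (r₁ + r₂)/2 = 31715 km.
The periapsis of the transfer ellipse is at r = 7430 km.
Applying v² = μ(2/r − 1/a_t): v = 9.733 km/s.

v = 9730 m/s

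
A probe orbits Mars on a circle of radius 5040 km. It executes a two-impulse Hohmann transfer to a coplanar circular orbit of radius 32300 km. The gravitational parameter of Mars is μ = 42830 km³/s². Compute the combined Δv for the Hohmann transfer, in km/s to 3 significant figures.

Δv = 1.47 km/s

The Hohmann ellipse has a_t = (r₁ + r₂)/2 = 18670 km.
At r₁ the circular-orbit speed is v₁ = √(μ/r₁) = 2.9151 km/s.
On the transfer ellipse at r₁, v² = μ(2/r − 1/a) gives v_p = √[μ(2/r₁ − 1/a_t)] = 3.8343 km/s.
First burn Δv₁ = |v_p − v₁| = 0.9192 km/s.
Circular speed at r₂: v₂ = √(μ/r₂) = 1.1515 km/s.
Transfer-orbit speed at r₂: v_a = √[μ(2/r₂ − 1/a_t)] = 0.59830 km/s.
Second burn Δv₂ = |v₂ − v_a| = 0.5532 km/s.
Total Δv = Δv₁ + Δv₂ = 1.472 km/s.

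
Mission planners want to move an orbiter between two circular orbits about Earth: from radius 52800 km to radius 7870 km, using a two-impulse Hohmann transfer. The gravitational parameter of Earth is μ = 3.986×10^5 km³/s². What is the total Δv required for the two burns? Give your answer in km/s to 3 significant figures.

Semi-major axis of the transfer orbit: a_t = (52800 + 7870)/2 = 30335 km.
At r₁ the circular-orbit speed is v₁ = √(μ/r₁) = 2.74759 km/s.
On the transfer ellipse at r₁, vis-viva equation gives v_a = √[μ(2/r₁ − 1/a_t)] = 1.39948 km/s.
First burn Δv₁ = |v_a − v₁| = 1.34811 km/s.
Circular speed at r₂: v₂ = √(μ/r₂) = 7.11674 km/s.
Transfer-orbit speed at r₂: v_p = √[μ(2/r₂ − 1/a_t)] = 9.38915 km/s.
Second burn Δv₂ = |v₂ − v_p| = 2.27241 km/s.
Δv = Δv₁ + Δv₂ = 1.34811 + 2.27241 = 3.621 km/s.

Δv = 3.62 km/s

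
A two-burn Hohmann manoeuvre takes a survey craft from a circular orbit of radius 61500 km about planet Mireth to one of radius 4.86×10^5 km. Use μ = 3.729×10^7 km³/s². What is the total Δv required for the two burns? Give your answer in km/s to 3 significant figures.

Δv = 12.8 km/s

Transfer-ellipse semi-major axis a_t = (r₁ + r₂)/2 = (61500 + 4.860×10^5)/2 = 2.7375×10^5 km.
Circular speed at r₁: v₁ = √(μ/r₁) = √(3.729×10^7/61500) = 24.624 km/s.
Transfer-orbit speed at r₁ (v² = μ(2/r − 1/a)): v_p = √[μ(2/r₁ − 1/a_t)] = 32.810 km/s.
First burn Δv₁ = |v_p − v₁| = 8.186 km/s.
Circular speed at r₂: v₂ = √(μ/r₂) = 8.7595 km/s.
Transfer-orbit speed at r₂: v_a = √[μ(2/r₂ − 1/a_t)] = 4.1518 km/s.
Second burn Δv₂ = |v₂ − v_a| = 4.608 km/s.
Total Δv = Δv₁ + Δv₂ = 12.79 km/s.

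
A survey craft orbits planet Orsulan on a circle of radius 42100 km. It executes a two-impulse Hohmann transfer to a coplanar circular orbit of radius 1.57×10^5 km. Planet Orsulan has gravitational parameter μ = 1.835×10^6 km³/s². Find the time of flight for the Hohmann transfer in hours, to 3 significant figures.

t = 20.2 hours

The Hohmann ellipse has a_t = (r₁ + r₂)/2 = 99550 km.
Transfer time t = π√(a_t³/μ) = π√((99550)³ / 1.835×10^6) = 72840 s.
Converting: 72840 s ÷ 3600 s/hour = 20.2 hours.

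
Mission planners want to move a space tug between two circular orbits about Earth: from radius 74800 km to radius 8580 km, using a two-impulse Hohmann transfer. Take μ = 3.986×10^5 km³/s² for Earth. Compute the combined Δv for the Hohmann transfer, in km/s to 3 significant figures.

Δv = 3.58 km/s

The Hohmann ellipse has a_t = (r₁ + r₂)/2 = 41690 km.
At r₁ the circular-orbit speed is v₁ = √(μ/r₁) = 2.308 km/s.
On the transfer ellipse at r₁, vis-viva gives v_a = √[μ(2/r₁ − 1/a_t)] = 1.047 km/s.
First burn Δv₁ = |v_a − v₁| = 1.261 km/s.
At r₂, v₂ = √(μ/r₂) = 6.816 km/s.
Transfer-orbit speed at r₂: v_p = √[μ(2/r₂ − 1/a_t)] = 9.130 km/s.
Second burn Δv₂ = |v₂ − v_p| = 2.314 km/s.
Total Δv = Δv₁ + Δv₂ = 3.575 km/s.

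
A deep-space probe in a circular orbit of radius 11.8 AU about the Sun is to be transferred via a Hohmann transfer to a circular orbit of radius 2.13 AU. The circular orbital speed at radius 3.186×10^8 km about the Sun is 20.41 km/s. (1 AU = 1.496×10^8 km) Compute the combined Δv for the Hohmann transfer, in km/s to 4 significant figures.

Δv = 10.03 km/s

From the circular-orbit relation v² = μ/r at r = 3.186×10^8 km: μ = v²r = (20.41)² × 3.186×10^8 = 1.32719×10^11 km³/s².
In km: r₁ = 11.8 × 1.496×10^8 = 1.76528×10^9 km; r₂ = 2.13 × 1.496×10^8 = 3.18648×10^8 km.
Semi-major axis of the transfer orbit: a_t = (1.76528×10^9 + 3.18648×10^8)/2 = 1.041964×10^9 km.
At r₁ the circular-orbit speed is v₁ = √(μ/r₁) = 8.671 km/s.
On the transfer ellipse at r₁, v² = μ(2/r − 1/a) gives v_a = √[μ(2/r₁ − 1/a_t)] = 4.795 km/s.
First burn Δv₁ = |v_a − v₁| = 3.876 km/s.
At r₂, v₂ = √(μ/r₂) = 20.4085 km/s.
Transfer-orbit speed at r₂: v_p = √[μ(2/r₂ − 1/a_t)] = 26.5638 km/s.
Second burn Δv₂ = |v₂ − v_p| = 6.155 km/s.
Δv = Δv₁ + Δv₂ = 3.876 + 6.155 = 10.03 km/s.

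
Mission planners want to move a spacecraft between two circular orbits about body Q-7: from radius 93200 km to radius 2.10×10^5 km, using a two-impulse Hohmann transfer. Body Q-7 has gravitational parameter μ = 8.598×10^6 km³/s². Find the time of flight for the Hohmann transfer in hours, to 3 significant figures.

Semi-major axis of the transfer orbit: a_t = (93200 + 2.100×10^5)/2 = 1.516×10^5 km.
Half the transfer-orbit period gives t = π√(a_t³/μ) = 63240 s.
Converting: 63240 s ÷ 3600 s/hour = 17.6 hours.

t = 17.6 hours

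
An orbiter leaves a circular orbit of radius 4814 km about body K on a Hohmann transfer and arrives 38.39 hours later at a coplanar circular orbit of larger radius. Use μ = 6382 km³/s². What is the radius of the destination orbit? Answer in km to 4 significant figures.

Transfer time t = 38.39 hours = 1.38204×10^5 s, and t = π√(a_t³/μ).
So a_t = (μ t²/π²)^(1/3) = (6382 × (1.38204×10^5)² / π²)^(1/3) = 23115 km.
Since a_t = (r₁ + r₂)/2, r₂ = 2a_t − r₁ = 2×23115 − 4814 = 41416 km.

r₂ = 41420 km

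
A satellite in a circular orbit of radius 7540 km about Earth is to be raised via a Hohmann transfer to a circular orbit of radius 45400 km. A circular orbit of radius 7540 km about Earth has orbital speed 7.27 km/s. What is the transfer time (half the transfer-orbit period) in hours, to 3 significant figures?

t = 5.95 hours

From the circular-orbit relation v² = μ/r at r = 7540 km: μ = v²r = (7.27)² × 7540 = 3.98511×10^5 km³/s².
Semi-major axis of the transfer orbit: a_t = (7540 + 45400)/2 = 26470 km.
Half the transfer-orbit period gives t = π√(a_t³/μ) = 21430 s.
Converting: 21430 s ÷ 3600 s/hour = 5.95 hours.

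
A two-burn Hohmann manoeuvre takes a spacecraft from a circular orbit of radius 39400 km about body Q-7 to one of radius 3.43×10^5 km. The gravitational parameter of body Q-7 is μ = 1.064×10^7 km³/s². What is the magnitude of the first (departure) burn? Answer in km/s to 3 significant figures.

Δv₁ = 5.58 km/s

The Hohmann ellipse has a_t = (r₁ + r₂)/2 = 1.912×10^5 km.
On the circular orbit at r = 39400 km, v_c = √(μ/r) = 16.433 km/s.
Vis-viva on the transfer ellipse at r = 39400 km gives v_t = √[μ(2/r − 1/a_t)] = 22.010 km/s.
Δv₁ = |v_t − v_c| = |22.010 − 16.433| = 5.577 km/s.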